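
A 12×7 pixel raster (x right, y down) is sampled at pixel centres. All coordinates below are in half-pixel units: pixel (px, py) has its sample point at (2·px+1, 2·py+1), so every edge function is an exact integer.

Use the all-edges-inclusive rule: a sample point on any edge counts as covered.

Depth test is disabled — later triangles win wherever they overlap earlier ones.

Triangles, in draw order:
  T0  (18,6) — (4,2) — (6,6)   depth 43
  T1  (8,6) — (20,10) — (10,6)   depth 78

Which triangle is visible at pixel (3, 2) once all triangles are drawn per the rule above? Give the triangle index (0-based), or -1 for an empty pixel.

T0:
  2·area = 48  (B↔C swapped to make it positive)
  edge (18, 6)→(6, 6): d=(-12,0) inclusive
  edge (6, 6)→(4, 2): d=(-2,-4) inclusive
  edge (4, 2)→(18, 6): d=(14,4) inclusive
    (2,1)@(5, 3): e=[36,2,10] → █
    (3,1)@(7, 3): e=[36,10,2] → █
    (4,1)@(9, 3): e=[36,18,-6] → ·
    (2,2)@(5, 5): e=[12,-2,38] → ·
    (3,2)@(7, 5): e=[12,6,30] → █
    (4,2)@(9, 5): e=[12,14,22] → █
    (5,2)@(11, 5): e=[12,22,14] → █
    (6,2)@(13, 5): e=[12,30,6] → █
    (7,2)@(15, 5): e=[12,38,-2] → ·
    (3,3)@(7, 7): e=[-12,2,58] → ·
    (4,3)@(9, 7): e=[-12,10,50] → ·
    (5,3)@(11, 7): e=[-12,18,42] → ·
  covered (6 px):
    · · · · · · · · · · · ·
    · · █ █ · · · · · · · ·
    · · · █ █ █ █ · · · · ·
    · · · · · · · · · · · ·
    · · · · · · · · · · · ·
    · · · · · · · · · · · ·
    · · · · · · · · · · · ·
T1:
  2·area = 8  (B↔C swapped to make it positive)
  edge (8, 6)→(10, 6): d=(2,0) inclusive
  edge (10, 6)→(20, 10): d=(10,4) inclusive
  edge (20, 10)→(8, 6): d=(-12,-4) inclusive
    (2,2)@(5, 5): e=[-2,10,0] → ·  [on edge]
    (5,3)@(11, 7): e=[2,6,0] → █  [on edge]
    (6,3)@(13, 7): e=[2,-2,8] → ·
    (5,4)@(11, 9): e=[6,26,-24] → ·
    (8,4)@(17, 9): e=[6,2,0] → █  [on edge]
    (9,4)@(19, 9): e=[6,-6,8] → ·
    (8,5)@(17, 11): e=[10,22,-24] → ·
    (11,5)@(23, 11): e=[10,-2,0] → ·  [on edge]
  covered (2 px):
    · · · · · · · · · · · ·
    · · · · · · · · · · · ·
    · · · · · · · · · · · ·
    · · · · · █ · · · · · ·
    · · · · · · · · █ · · ·
    · · · · · · · · · · · ·
    · · · · · · · · · · · ·

Z-buffer (winner per pixel, '.' = empty):
  . . . . . . . . . . . .
  . . 0 0 . . . . . . . .
  . . . 0 0 0 0 . . . . .
  . . . . . 1 . . . . . .
  . . . . . . . . 1 . . .
  . . . . . . . . . . . .
  . . . . . . . . . . . .

Answer: 0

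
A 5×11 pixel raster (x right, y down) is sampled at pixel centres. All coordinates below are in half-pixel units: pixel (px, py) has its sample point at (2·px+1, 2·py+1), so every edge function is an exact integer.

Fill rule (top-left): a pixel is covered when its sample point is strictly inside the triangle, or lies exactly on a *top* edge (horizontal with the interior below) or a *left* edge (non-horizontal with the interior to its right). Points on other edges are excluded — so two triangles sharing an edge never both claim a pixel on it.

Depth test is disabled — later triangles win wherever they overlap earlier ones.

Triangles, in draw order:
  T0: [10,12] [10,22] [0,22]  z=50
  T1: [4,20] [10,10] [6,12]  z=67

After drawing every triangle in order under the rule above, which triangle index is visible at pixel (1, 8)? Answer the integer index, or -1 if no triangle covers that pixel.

T0:
  2·area = 100
  edge (10, 12)→(10, 22): d=(0,10) right/bottom  bias=-1
  edge (10, 22)→(0, 22): d=(-10,0) right/bottom  bias=-1
  edge (0, 22)→(10, 12): d=(10,-10) top-left  bias=+0
    (4,6)@(9, 13): e=[10,90,0] → █  [on edge]
    (3,7)@(7, 15): e=[30,70,0] → █  [on edge]
    (2,8)@(5, 17): e=[50,50,0] → █  [on edge]
    (1,9)@(3, 19): e=[70,30,0] → █  [on edge]
    (0,10)@(1, 21): e=[90,10,0] → █  [on edge]
  covered (15 px):
    · · · · ·
    · · · · ·
    · · · · ·
    · · · · ·
    · · · · ·
    · · · · ·
    · · · · █
    · · · █ █
    · · █ █ █
    · █ █ █ █
    █ █ █ █ █
T1:
  2·area = 28  (B↔C swapped to make it positive)
  edge (4, 20)→(6, 12): d=(2,-8) top-left  bias=+0
  edge (6, 12)→(10, 10): d=(4,-2) top-left  bias=+0
  edge (10, 10)→(4, 20): d=(-6,10) right/bottom  bias=-1
    (4,5)@(9, 11): e=[22,2,4] → █
    (3,6)@(7, 13): e=[10,6,12] → █
    (4,6)@(9, 13): e=[26,10,-8] → ·
    (3,7)@(7, 15): e=[14,14,0] → ·  [on edge]
    (2,8)@(5, 17): e=[2,18,8] → █
    (3,8)@(7, 17): e=[18,22,-12] → ·
    (2,9)@(5, 19): e=[6,26,-4] → ·
  covered (3 px):
    · · · · ·
    · · · · ·
    · · · · ·
    · · · · ·
    · · · · ·
    · · · · █
    · · · █ ·
    · · · · ·
    · · █ · ·
    · · · · ·
    · · · · ·

Z-buffer (winner per pixel, '.' = empty):
  . . . . .
  . . . . .
  . . . . .
  . . . . .
  . . . . .
  . . . . 1
  . . . 1 0
  . . . 0 0
  . . 1 0 0
  . 0 0 0 0
  0 0 0 0 0

Answer: -1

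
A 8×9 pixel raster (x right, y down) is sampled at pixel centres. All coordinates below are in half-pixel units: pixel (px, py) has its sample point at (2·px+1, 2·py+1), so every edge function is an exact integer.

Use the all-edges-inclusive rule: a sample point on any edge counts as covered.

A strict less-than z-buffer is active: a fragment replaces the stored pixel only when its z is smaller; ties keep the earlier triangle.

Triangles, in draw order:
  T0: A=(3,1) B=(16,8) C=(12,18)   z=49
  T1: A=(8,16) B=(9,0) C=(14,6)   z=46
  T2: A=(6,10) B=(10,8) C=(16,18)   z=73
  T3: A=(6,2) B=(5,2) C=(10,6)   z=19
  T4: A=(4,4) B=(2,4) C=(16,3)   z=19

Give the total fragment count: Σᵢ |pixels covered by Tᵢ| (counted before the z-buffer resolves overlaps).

T0:
  2·area = 158
  edge (3, 1)→(16, 8): d=(13,7) inclusive
  edge (16, 8)→(12, 18): d=(-4,10) inclusive
  edge (12, 18)→(3, 1): d=(-9,-17) inclusive
    (1,0)@(3, 1): e=[0,158,0] → █  [on edge]
    (2,0)@(5, 1): e=[-14,138,34] → ·
    (1,1)@(3, 3): e=[26,150,-18] → ·
    (2,1)@(5, 3): e=[12,130,16] → █
    (3,1)@(7, 3): e=[-2,110,50] → ·
    (2,2)@(5, 5): e=[38,122,-2] → ·
    (3,2)@(7, 5): e=[24,102,32] → █
    (4,2)@(9, 5): e=[10,82,66] → █
    (5,2)@(11, 5): e=[-4,62,100] → ·
    (3,3)@(7, 7): e=[50,94,14] → █
    (5,3)@(11, 7): e=[22,54,82] → █
    (6,3)@(13, 7): e=[8,34,116] → █
  covered (19 px):
    · █ · · · · · ·
    · · █ · · · · ·
    · · · █ █ · · ·
    · · · █ █ █ █ ·
    · · · · █ █ █ █
    · · · · █ █ █ ·
    · · · · · █ █ ·
    · · · · · █ █ ·
    · · · · · · · ·
T1:
  2·area = 86
  edge (8, 16)→(9, 0): d=(1,-16) inclusive
  edge (9, 0)→(14, 6): d=(5,6) inclusive
  edge (14, 6)→(8, 16): d=(-6,10) inclusive
    (4,0)@(9, 1): e=[1,5,80] → █
    (5,0)@(11, 1): e=[33,-7,60] → ·
    (4,1)@(9, 3): e=[3,15,68] → █
    (5,1)@(11, 3): e=[35,3,48] → █
    (6,1)@(13, 3): e=[67,-9,28] → ·
    (4,2)@(9, 5): e=[5,25,56] → █
    (6,2)@(13, 5): e=[69,1,16] → █
    (7,2)@(15, 5): e=[101,-11,-4] → ·
    (4,3)@(9, 7): e=[7,35,44] → █
    (7,3)@(15, 7): e=[103,-1,-16] → ·
    (4,4)@(9, 9): e=[9,45,32] → █
    (6,4)@(13, 9): e=[73,21,-8] → ·
    (5,5)@(11, 11): e=[43,43,0] → █  [on edge]
  covered (14 px):
    · · · · █ · · ·
    · · · · █ █ · ·
    · · · · █ █ █ ·
    · · · · █ █ █ ·
    · · · · █ █ · ·
    · · · · █ █ · ·
    · · · · █ · · ·
    · · · · · · · ·
    · · · · · · · ·
T2:
  2·area = 52
  edge (6, 10)→(10, 8): d=(4,-2) inclusive
  edge (10, 8)→(16, 18): d=(6,10) inclusive
  edge (16, 18)→(6, 10): d=(-10,-8) inclusive
    (3,1)@(7, 3): e=[-26,0,78] → ·  [on edge]
    (4,4)@(9, 9): e=[2,16,34] → █
    (5,4)@(11, 9): e=[6,-4,50] → ·
    (4,5)@(9, 11): e=[10,28,14] → █
    (5,5)@(11, 11): e=[14,8,30] → █
    (6,5)@(13, 11): e=[18,-12,46] → ·
    (4,6)@(9, 13): e=[18,40,-6] → ·
    (5,6)@(11, 13): e=[22,20,10] → █
    (6,6)@(13, 13): e=[26,0,26] → █  [on edge]
    (7,6)@(15, 13): e=[30,-20,42] → ·
    (5,7)@(11, 15): e=[30,32,-10] → ·
    (6,7)@(13, 15): e=[34,12,6] → █
  covered (7 px):
    · · · · · · · ·
    · · · · · · · ·
    · · · · · · · ·
    · · · · · · · ·
    · · · · █ · · ·
    · · · · █ █ · ·
    · · · · · █ █ ·
    · · · · · · █ ·
    · · · · · · · █
T3:
  2·area = 4  (B↔C swapped to make it positive)
  edge (6, 2)→(10, 6): d=(4,4) inclusive
  edge (10, 6)→(5, 2): d=(-5,-4) inclusive
  edge (5, 2)→(6, 2): d=(1,0) inclusive
    (2,0)@(5, 1): e=[0,5,-1] → ·  [on edge]
    (3,1)@(7, 3): e=[0,3,1] → █  [on edge]
    (4,1)@(9, 3): e=[-8,11,1] → ·
    (3,2)@(7, 5): e=[8,-7,3] → ·
    (4,2)@(9, 5): e=[0,1,3] → █  [on edge]
    (5,2)@(11, 5): e=[-8,9,3] → ·
    (4,3)@(9, 7): e=[8,-9,5] → ·
    (5,3)@(11, 7): e=[0,-1,5] → ·  [on edge]
    (6,4)@(13, 9): e=[0,-3,7] → ·  [on edge]
    (7,5)@(15, 11): e=[0,-5,9] → ·  [on edge]
  covered (2 px):
    · · · · · · · ·
    · · · █ · · · ·
    · · · · █ · · ·
    · · · · · · · ·
    · · · · · · · ·
    · · · · · · · ·
    · · · · · · · ·
    · · · · · · · ·
    · · · · · · · ·
T4:
  2·area = 2
  edge (4, 4)→(2, 4): d=(-2,0) inclusive
  edge (2, 4)→(16, 3): d=(14,-1) inclusive
  edge (16, 3)→(4, 4): d=(-12,1) inclusive
  covered (0 px):
    · · · · · · · ·
    · · · · · · · ·
    · · · · · · · ·
    · · · · · · · ·
    · · · · · · · ·
    · · · · · · · ·
    · · · · · · · ·
    · · · · · · · ·
    · · · · · · · ·

Final: 42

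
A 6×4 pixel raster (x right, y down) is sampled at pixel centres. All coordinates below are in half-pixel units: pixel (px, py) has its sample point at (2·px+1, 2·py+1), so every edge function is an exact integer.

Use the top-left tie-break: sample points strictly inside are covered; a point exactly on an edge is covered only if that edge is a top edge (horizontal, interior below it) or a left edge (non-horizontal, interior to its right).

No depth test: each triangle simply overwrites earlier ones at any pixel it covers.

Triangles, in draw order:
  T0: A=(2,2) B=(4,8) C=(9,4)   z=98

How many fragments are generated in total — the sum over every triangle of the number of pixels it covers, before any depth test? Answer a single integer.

T0:
  2·area = 38  (B↔C swapped to make it positive)
  edge (2, 2)→(9, 4): d=(7,2) right/bottom  bias=-1
  edge (9, 4)→(4, 8): d=(-5,4) right/bottom  bias=-1
  edge (4, 8)→(2, 2): d=(-2,-6) top-left  bias=+0
    (1,1)@(3, 3): e=[5,29,4] → X
    (2,1)@(5, 3): e=[1,21,16] → X
    (3,1)@(7, 3): e=[-3,13,28] → .
    (1,2)@(3, 5): e=[19,19,0] → X  [on edge]
    (3,2)@(7, 5): e=[11,3,24] → X
    (4,2)@(9, 5): e=[7,-5,36] → .
    (1,3)@(3, 7): e=[33,9,-4] → .
    (2,3)@(5, 7): e=[29,1,8] → X
    (3,3)@(7, 7): e=[25,-7,20] → .
  covered (6 px):
    . . . . . .
    . X X . . .
    . X X X . .
    . . X . . .

Final: 6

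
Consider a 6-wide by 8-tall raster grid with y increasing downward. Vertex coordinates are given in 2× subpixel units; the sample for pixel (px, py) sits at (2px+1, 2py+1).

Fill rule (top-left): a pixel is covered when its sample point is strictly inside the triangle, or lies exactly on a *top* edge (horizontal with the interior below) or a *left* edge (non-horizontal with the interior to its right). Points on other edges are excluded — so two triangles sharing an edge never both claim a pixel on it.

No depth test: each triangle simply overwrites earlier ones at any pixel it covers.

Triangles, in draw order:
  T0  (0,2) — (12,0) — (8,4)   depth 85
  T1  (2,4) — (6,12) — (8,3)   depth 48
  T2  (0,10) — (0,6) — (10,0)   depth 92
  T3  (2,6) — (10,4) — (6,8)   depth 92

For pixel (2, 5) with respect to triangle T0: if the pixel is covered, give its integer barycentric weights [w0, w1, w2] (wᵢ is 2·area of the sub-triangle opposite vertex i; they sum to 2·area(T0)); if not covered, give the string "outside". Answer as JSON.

T0:
  2·area = 40
  edge (0, 2)→(12, 0): d=(12,-2) top-left  bias=+0
  edge (12, 0)→(8, 4): d=(-4,4) right/bottom  bias=-1
  edge (8, 4)→(0, 2): d=(-8,-2) top-left  bias=+0
    (3,0)@(7, 1): e=[2,16,22] → █
    (4,0)@(9, 1): e=[6,8,26] → █
    (5,0)@(11, 1): e=[10,0,30] → ·  [on edge]
    (2,1)@(5, 3): e=[22,16,2] → █
    (4,1)@(9, 3): e=[30,0,10] → ·  [on edge]
    (2,2)@(5, 5): e=[46,8,-14] → ·
    (3,2)@(7, 5): e=[50,0,-10] → ·  [on edge]
    (2,3)@(5, 7): e=[70,0,-30] → ·  [on edge]
    (1,4)@(3, 9): e=[90,0,-50] → ·  [on edge]
    (0,5)@(1, 11): e=[110,0,-70] → ·  [on edge]
  covered (4 px):
    · · · █ █ ·
    · · █ █ · ·
    · · · · · ·
    · · · · · ·
    · · · · · ·
    · · · · · ·
    · · · · · ·
    · · · · · ·
T1:
  2·area = 52  (B↔C swapped to make it positive)
  edge (2, 4)→(8, 3): d=(6,-1) top-left  bias=+0
  edge (8, 3)→(6, 12): d=(-2,9) right/bottom  bias=-1
  edge (6, 12)→(2, 4): d=(-4,-8) top-left  bias=+0
    (1,2)@(3, 5): e=[7,41,4] → █
    (2,2)@(5, 5): e=[9,23,20] → █
    (3,2)@(7, 5): e=[11,5,36] → █
    (4,2)@(9, 5): e=[13,-13,52] → ·
    (1,3)@(3, 7): e=[19,37,-4] → ·
    (2,3)@(5, 7): e=[21,19,12] → █
    (4,3)@(9, 7): e=[25,-17,44] → ·
    (2,4)@(5, 9): e=[33,15,4] → █
    (3,4)@(7, 9): e=[35,-3,20] → ·
    (2,5)@(5, 11): e=[45,11,-4] → ·
  covered (6 px):
    · · · · · ·
    · · · · · ·
    · █ █ █ · ·
    · · █ █ · ·
    · · █ · · ·
    · · · · · ·
    · · · · · ·
    · · · · · ·
T2:
  2·area = 40
  edge (0, 10)→(0, 6): d=(0,-4) top-left  bias=+0
  edge (0, 6)→(10, 0): d=(10,-6) top-left  bias=+0
  edge (10, 0)→(0, 10): d=(-10,10) right/bottom  bias=-1
    (4,0)@(9, 1): e=[36,4,0] → ·  [on edge]
    (2,1)@(5, 3): e=[20,0,20] → █  [on edge]
    (3,1)@(7, 3): e=[28,12,0] → ·  [on edge]
    (1,2)@(3, 5): e=[12,8,20] → █
    (2,2)@(5, 5): e=[20,20,0] → ·  [on edge]
    (0,3)@(1, 7): e=[4,16,20] → █
    (1,3)@(3, 7): e=[12,28,0] → ·  [on edge]
    (0,4)@(1, 9): e=[4,36,0] → ·  [on edge]
  covered (3 px):
    · · · · · ·
    · · █ · · ·
    · █ · · · ·
    █ · · · · ·
    · · · · · ·
    · · · · · ·
    · · · · · ·
    · · · · · ·
T3:
  2·area = 24
  edge (2, 6)→(10, 4): d=(8,-2) top-left  bias=+0
  edge (10, 4)→(6, 8): d=(-4,4) right/bottom  bias=-1
  edge (6, 8)→(2, 6): d=(-4,-2) top-left  bias=+0
    (5,1)@(11, 3): e=[-6,0,30] → ·  [on edge]
    (3,2)@(7, 5): e=[2,8,14] → █
    (4,2)@(9, 5): e=[6,0,18] → ·  [on edge]
    (2,3)@(5, 7): e=[14,8,2] → █
    (3,3)@(7, 7): e=[18,0,6] → ·  [on edge]
    (2,4)@(5, 9): e=[30,0,-6] → ·  [on edge]
    (1,5)@(3, 11): e=[42,0,-18] → ·  [on edge]
    (0,6)@(1, 13): e=[54,0,-30] → ·  [on edge]
  covered (2 px):
    · · · · · ·
    · · · · · ·
    · · · █ · ·
    · · █ · · ·
    · · · · · ·
    · · · · · ·
    · · · · · ·
    · · · · · ·

Final: "outside"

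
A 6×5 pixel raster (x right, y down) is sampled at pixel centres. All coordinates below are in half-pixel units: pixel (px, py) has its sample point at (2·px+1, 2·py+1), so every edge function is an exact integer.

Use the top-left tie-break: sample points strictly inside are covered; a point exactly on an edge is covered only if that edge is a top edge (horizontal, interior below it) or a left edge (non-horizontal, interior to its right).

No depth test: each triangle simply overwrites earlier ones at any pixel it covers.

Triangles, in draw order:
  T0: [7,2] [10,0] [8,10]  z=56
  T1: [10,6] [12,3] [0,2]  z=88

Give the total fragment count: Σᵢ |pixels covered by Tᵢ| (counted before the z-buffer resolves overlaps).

T0:
  2·area = 26
  edge (7, 2)→(10, 0): d=(3,-2) top-left  bias=+0
  edge (10, 0)→(8, 10): d=(-2,10) right/bottom  bias=-1
  edge (8, 10)→(7, 2): d=(-1,-8) top-left  bias=+0
    (4,0)@(9, 1): e=[1,8,17] → █
    (5,0)@(11, 1): e=[5,-12,33] → ·
    (4,1)@(9, 3): e=[7,4,15] → █
    (5,1)@(11, 3): e=[11,-16,31] → ·
    (4,2)@(9, 5): e=[13,0,13] → ·  [on edge]
  covered (2 px):
    · · · · █ ·
    · · · · █ ·
    · · · · · ·
    · · · · · ·
    · · · · · ·
T1:
  2·area = 38  (B↔C swapped to make it positive)
  edge (10, 6)→(0, 2): d=(-10,-4) top-left  bias=+0
  edge (0, 2)→(12, 3): d=(12,1) right/bottom  bias=-1
  edge (12, 3)→(10, 6): d=(-2,3) right/bottom  bias=-1
    (1,1)@(3, 3): e=[2,9,27] → █
    (2,1)@(5, 3): e=[10,7,21] → █
    (3,1)@(7, 3): e=[18,5,15] → █
    (4,1)@(9, 3): e=[26,3,9] → █
    (5,1)@(11, 3): e=[34,1,3] → █
    (1,2)@(3, 5): e=[-18,33,23] → ·
    (2,2)@(5, 5): e=[-10,31,17] → ·
    (3,2)@(7, 5): e=[-2,29,11] → ·
    (4,2)@(9, 5): e=[6,27,5] → █
    (5,2)@(11, 5): e=[14,25,-1] → ·
    (4,3)@(9, 7): e=[-14,51,1] → ·
  covered (6 px):
    · · · · · ·
    · █ █ █ █ █
    · · · · █ ·
    · · · · · ·
    · · · · · ·

Result: 8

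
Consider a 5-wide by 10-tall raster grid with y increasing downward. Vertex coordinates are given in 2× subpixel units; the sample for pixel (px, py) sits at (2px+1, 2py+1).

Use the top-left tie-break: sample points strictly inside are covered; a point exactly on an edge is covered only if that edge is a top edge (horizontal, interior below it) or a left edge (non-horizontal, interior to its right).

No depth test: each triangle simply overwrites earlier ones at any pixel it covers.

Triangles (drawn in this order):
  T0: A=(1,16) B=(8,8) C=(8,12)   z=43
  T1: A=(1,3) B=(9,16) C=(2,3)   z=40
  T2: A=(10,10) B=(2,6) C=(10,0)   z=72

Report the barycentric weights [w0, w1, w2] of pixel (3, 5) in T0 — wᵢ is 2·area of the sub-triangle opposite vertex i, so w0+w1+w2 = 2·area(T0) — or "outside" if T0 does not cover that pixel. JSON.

T0:
  2·area = 28
  edge (1, 16)→(8, 8): d=(7,-8) top-left  bias=+0
  edge (8, 8)→(8, 12): d=(0,4) right/bottom  bias=-1
  edge (8, 12)→(1, 16): d=(-7,4) right/bottom  bias=-1
    (3,5)@(7, 11): e=[13,4,11] → #
    (4,5)@(9, 11): e=[29,-4,3] → ·
    (2,6)@(5, 13): e=[11,12,5] → #
    (3,6)@(7, 13): e=[27,4,-3] → ·
    (2,7)@(5, 15): e=[25,12,-9] → ·
  covered (2 px):
    · · · · ·
    · · · · ·
    · · · · ·
    · · · · ·
    · · · · ·
    · · · # ·
    · · # · ·
    · · · · ·
    · · · · ·
    · · · · ·
T1:
  2·area = 13  (B↔C swapped to make it positive)
  edge (1, 3)→(2, 3): d=(1,0) top-left  bias=+0
  edge (2, 3)→(9, 16): d=(7,13) right/bottom  bias=-1
  edge (9, 16)→(1, 3): d=(-8,-13) top-left  bias=+0
    (0,1)@(1, 3): e=[0,13,0] → #  [on edge]
    (1,1)@(3, 3): e=[0,-13,26] → ·  [on edge]
    (2,1)@(5, 3): e=[0,-39,52] → ·  [on edge]
    (3,1)@(7, 3): e=[0,-65,78] → ·  [on edge]
    (4,1)@(9, 3): e=[0,-91,104] → ·  [on edge]
    (0,2)@(1, 5): e=[2,27,-16] → ·
    (1,2)@(3, 5): e=[2,1,10] → #
    (2,2)@(5, 5): e=[2,-25,36] → ·
    (1,3)@(3, 7): e=[4,15,-6] → ·
    (2,4)@(5, 9): e=[6,3,4] → #
    (3,4)@(7, 9): e=[6,-23,30] → ·
    (2,5)@(5, 11): e=[8,17,-12] → ·
  covered (3 px):
    · · · · ·
    # · · · ·
    · # · · ·
    · · · · ·
    · · # · ·
    · · · · ·
    · · · · ·
    · · · · ·
    · · · · ·
    · · · · ·
T2:
  2·area = 80
  edge (10, 10)→(2, 6): d=(-8,-4) top-left  bias=+0
  edge (2, 6)→(10, 0): d=(8,-6) top-left  bias=+0
  edge (10, 0)→(10, 10): d=(0,10) right/bottom  bias=-1
    (4,0)@(9, 1): e=[68,2,10] → #
    (3,1)@(7, 3): e=[44,6,30] → #
    (2,2)@(5, 5): e=[20,10,50] → #
    (2,3)@(5, 7): e=[4,26,50] → #
    (2,4)@(5, 9): e=[-12,42,50] → ·
    (3,4)@(7, 9): e=[-4,54,30] → ·
    (4,4)@(9, 9): e=[4,66,10] → #
    (4,5)@(9, 11): e=[-12,82,10] → ·
  covered (10 px):
    · · · · #
    · · · # #
    · · # # #
    · · # # #
    · · · · #
    · · · · ·
    · · · · ·
    · · · · ·
    · · · · ·
    · · · · ·

Final: [4,11,13]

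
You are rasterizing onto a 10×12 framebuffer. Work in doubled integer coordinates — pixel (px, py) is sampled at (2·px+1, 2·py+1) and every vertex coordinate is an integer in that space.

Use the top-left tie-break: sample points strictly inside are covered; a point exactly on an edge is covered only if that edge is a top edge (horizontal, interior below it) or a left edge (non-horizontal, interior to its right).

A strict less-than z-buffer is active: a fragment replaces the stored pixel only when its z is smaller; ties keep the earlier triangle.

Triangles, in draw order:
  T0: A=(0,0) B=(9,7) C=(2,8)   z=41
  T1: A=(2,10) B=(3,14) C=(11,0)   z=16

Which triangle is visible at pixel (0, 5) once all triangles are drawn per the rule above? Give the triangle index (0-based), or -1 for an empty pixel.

T0:
  2·area = 58
  edge (0, 0)→(9, 7): d=(9,7) right/bottom  bias=-1
  edge (9, 7)→(2, 8): d=(-7,1) right/bottom  bias=-1
  edge (2, 8)→(0, 0): d=(-2,-8) top-left  bias=+0
    (0,0)@(1, 1): e=[2,50,6] → █
    (1,0)@(3, 1): e=[-12,48,22] → ·
    (0,1)@(1, 3): e=[20,36,2] → █
    (1,1)@(3, 3): e=[6,34,18] → █
    (2,1)@(5, 3): e=[-8,32,34] → ·
    (0,2)@(1, 5): e=[38,22,-2] → ·
    (1,2)@(3, 5): e=[24,20,14] → █
    (2,2)@(5, 5): e=[10,18,30] → █
    (3,2)@(7, 5): e=[-4,16,46] → ·
    (1,3)@(3, 7): e=[42,6,10] → █
    (3,3)@(7, 7): e=[14,2,42] → █
    (4,3)@(9, 7): e=[0,0,58] → ·  [on edge]
  covered (8 px):
    █ · · · · · · · · ·
    █ █ · · · · · · · ·
    · █ █ · · · · · · ·
    · █ █ █ · · · · · ·
    · · · · · · · · · ·
    · · · · · · · · · ·
    · · · · · · · · · ·
    · · · · · · · · · ·
    · · · · · · · · · ·
    · · · · · · · · · ·
    · · · · · · · · · ·
    · · · · · · · · · ·
T1:
  2·area = 46  (B↔C swapped to make it positive)
  edge (2, 10)→(11, 0): d=(9,-10) top-left  bias=+0
  edge (11, 0)→(3, 14): d=(-8,14) right/bottom  bias=-1
  edge (3, 14)→(2, 10): d=(-1,-4) top-left  bias=+0
    (4,1)@(9, 3): e=[7,4,35] → █
    (5,1)@(11, 3): e=[27,-24,43] → ·
    (3,2)@(7, 5): e=[5,16,25] → █
    (4,2)@(9, 5): e=[25,-12,33] → ·
    (2,3)@(5, 7): e=[3,28,15] → █
    (3,3)@(7, 7): e=[23,0,23] → ·  [on edge]
    (1,4)@(3, 9): e=[1,40,5] → █
    (3,4)@(7, 9): e=[41,-16,21] → ·
    (1,5)@(3, 11): e=[19,24,3] → █
    (2,5)@(5, 11): e=[39,-4,11] → ·
    (1,6)@(3, 13): e=[37,8,1] → █
    (2,6)@(5, 13): e=[57,-20,9] → ·
  covered (7 px):
    · · · · · · · · · ·
    · · · · █ · · · · ·
    · · · █ · · · · · ·
    · · █ · · · · · · ·
    · █ █ · · · · · · ·
    · █ · · · · · · · ·
    · █ · · · · · · · ·
    · · · · · · · · · ·
    · · · · · · · · · ·
    · · · · · · · · · ·
    · · · · · · · · · ·
    · · · · · · · · · ·

Z-buffer (winner per pixel, '.' = empty):
  0 . . . . . . . . .
  0 0 . . 1 . . . . .
  . 0 0 1 . . . . . .
  . 0 1 0 . . . . . .
  . 1 1 . . . . . . .
  . 1 . . . . . . . .
  . 1 . . . . . . . .
  . . . . . . . . . .
  . . . . . . . . . .
  . . . . . . . . . .
  . . . . . . . . . .
  . . . . . . . . . .

Result: -1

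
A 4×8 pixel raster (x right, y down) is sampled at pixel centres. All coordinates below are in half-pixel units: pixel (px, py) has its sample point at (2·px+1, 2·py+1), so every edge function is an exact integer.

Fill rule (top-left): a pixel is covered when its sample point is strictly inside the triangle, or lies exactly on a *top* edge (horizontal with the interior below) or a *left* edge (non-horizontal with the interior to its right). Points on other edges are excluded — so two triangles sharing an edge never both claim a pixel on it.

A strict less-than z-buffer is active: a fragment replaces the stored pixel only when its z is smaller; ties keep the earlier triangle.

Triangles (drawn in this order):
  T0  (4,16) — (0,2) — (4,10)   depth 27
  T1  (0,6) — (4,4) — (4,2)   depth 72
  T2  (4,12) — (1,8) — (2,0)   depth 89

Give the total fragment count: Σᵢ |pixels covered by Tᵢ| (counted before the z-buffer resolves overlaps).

T0:
  2·area = 24
  edge (4, 16)→(0, 2): d=(-4,-14) top-left  bias=+0
  edge (0, 2)→(4, 10): d=(4,8) right/bottom  bias=-1
  edge (4, 10)→(4, 16): d=(0,6) right/bottom  bias=-1
    (0,2)@(1, 5): e=[2,4,18] → #
    (1,2)@(3, 5): e=[30,-12,6] → ·
    (0,3)@(1, 7): e=[-6,12,18] → ·
    (1,4)@(3, 9): e=[14,4,6] → #
    (2,4)@(5, 9): e=[42,-12,-6] → ·
    (1,5)@(3, 11): e=[6,12,6] → #
    (2,5)@(5, 11): e=[34,-4,-6] → ·
    (1,6)@(3, 13): e=[-2,20,6] → ·
  covered (3 px):
    · · · ·
    · · · ·
    # · · ·
    · · · ·
    · # · ·
    · # · ·
    · · · ·
    · · · ·
T1:
  2·area = 8  (B↔C swapped to make it positive)
  edge (0, 6)→(4, 2): d=(4,-4) top-left  bias=+0
  edge (4, 2)→(4, 4): d=(0,2) right/bottom  bias=-1
  edge (4, 4)→(0, 6): d=(-4,2) right/bottom  bias=-1
    (2,0)@(5, 1): e=[0,-2,10] → ·  [on edge]
    (1,1)@(3, 3): e=[0,2,6] → #  [on edge]
    (2,1)@(5, 3): e=[8,-2,2] → ·
    (0,2)@(1, 5): e=[0,6,2] → #  [on edge]
    (1,2)@(3, 5): e=[8,2,-2] → ·
    (0,3)@(1, 7): e=[8,6,-6] → ·
  covered (2 px):
    · · · ·
    · # · ·
    # · · ·
    · · · ·
    · · · ·
    · · · ·
    · · · ·
    · · · ·
T2:
  2·area = 28
  edge (4, 12)→(1, 8): d=(-3,-4) top-left  bias=+0
  edge (1, 8)→(2, 0): d=(1,-8) top-left  bias=+0
  edge (2, 0)→(4, 12): d=(2,12) right/bottom  bias=-1
    (1,3)@(3, 7): e=[11,15,2] → #
    (2,3)@(5, 7): e=[19,31,-22] → ·
    (1,4)@(3, 9): e=[5,17,6] → #
    (2,4)@(5, 9): e=[13,33,-18] → ·
    (1,5)@(3, 11): e=[-1,19,10] → ·
  covered (2 px):
    · · · ·
    · · · ·
    · · · ·
    · # · ·
    · # · ·
    · · · ·
    · · · ·
    · · · ·

Final: 7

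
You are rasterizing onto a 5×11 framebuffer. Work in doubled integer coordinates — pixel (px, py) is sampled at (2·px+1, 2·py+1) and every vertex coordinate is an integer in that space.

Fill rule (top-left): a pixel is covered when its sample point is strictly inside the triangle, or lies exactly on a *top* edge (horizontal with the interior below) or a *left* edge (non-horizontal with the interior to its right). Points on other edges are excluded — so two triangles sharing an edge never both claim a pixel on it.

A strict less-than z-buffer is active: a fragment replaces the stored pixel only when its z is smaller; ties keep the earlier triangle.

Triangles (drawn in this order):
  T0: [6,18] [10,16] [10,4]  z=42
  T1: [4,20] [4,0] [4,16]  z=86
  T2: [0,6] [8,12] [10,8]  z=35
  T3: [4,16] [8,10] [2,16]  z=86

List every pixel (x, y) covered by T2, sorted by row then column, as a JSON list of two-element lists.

T0:
  2·area = 48  (B↔C swapped to make it positive)
  edge (6, 18)→(10, 4): d=(4,-14) top-left  bias=+0
  edge (10, 4)→(10, 16): d=(0,12) right/bottom  bias=-1
  edge (10, 16)→(6, 18): d=(-4,2) right/bottom  bias=-1
    (4,4)@(9, 9): e=[6,12,30] → X
    (4,5)@(9, 11): e=[14,12,22] → X
    (4,6)@(9, 13): e=[22,12,14] → X
    (3,7)@(7, 15): e=[2,36,10] → X
    (3,8)@(7, 17): e=[10,36,2] → X
    (4,8)@(9, 17): e=[38,12,-2] → .
    (3,9)@(7, 19): e=[18,36,-6] → .
  covered (6 px):
    . . . . .
    . . . . .
    . . . . .
    . . . . .
    . . . . X
    . . . . X
    . . . . X
    . . . X X
    . . . X .
    . . . . .
    . . . . .
T1:
  degenerate (2·area = 0) — covers nothing
T2:
  2·area = 44  (B↔C swapped to make it positive)
  edge (0, 6)→(10, 8): d=(10,2) right/bottom  bias=-1
  edge (10, 8)→(8, 12): d=(-2,4) right/bottom  bias=-1
  edge (8, 12)→(0, 6): d=(-8,-6) top-left  bias=+0
    (1,3)@(3, 7): e=[4,30,10] → X
    (2,3)@(5, 7): e=[0,22,22] → .  [on edge]
    (1,4)@(3, 9): e=[24,26,-6] → .
    (2,4)@(5, 9): e=[20,18,6] → X
    (3,4)@(7, 9): e=[16,10,18] → X
    (4,4)@(9, 9): e=[12,2,30] → X
    (2,5)@(5, 11): e=[40,14,-10] → .
    (3,5)@(7, 11): e=[36,6,2] → X
    (4,5)@(9, 11): e=[32,-2,14] → .
    (3,6)@(7, 13): e=[56,2,-14] → .
  covered (5 px):
    . . . . .
    . . . . .
    . . . . .
    . X . . .
    . . X X X
    . . . X .
    . . . . .
    . . . . .
    . . . . .
    . . . . .
    . . . . .
T3:
  2·area = 12  (B↔C swapped to make it positive)
  edge (4, 16)→(2, 16): d=(-2,0) right/bottom  bias=-1
  edge (2, 16)→(8, 10): d=(6,-6) top-left  bias=+0
  edge (8, 10)→(4, 16): d=(-4,6) right/bottom  bias=-1
    (4,4)@(9, 9): e=[14,0,-2] → .  [on edge]
    (3,5)@(7, 11): e=[10,0,2] → X  [on edge]
    (4,5)@(9, 11): e=[10,12,-10] → .
    (2,6)@(5, 13): e=[6,0,6] → X  [on edge]
    (3,6)@(7, 13): e=[6,12,-6] → .
    (1,7)@(3, 15): e=[2,0,10] → X  [on edge]
    (2,7)@(5, 15): e=[2,12,-2] → .
    (0,8)@(1, 17): e=[-2,0,14] → .  [on edge]
    (1,8)@(3, 17): e=[-2,12,2] → .
  covered (3 px):
    . . . . .
    . . . . .
    . . . . .
    . . . . .
    . . . . .
    . . . X .
    . . X . .
    . X . . .
    . . . . .
    . . . . .
    . . . . .

Final: [[1,3],[2,4],[3,4],[4,4],[3,5]]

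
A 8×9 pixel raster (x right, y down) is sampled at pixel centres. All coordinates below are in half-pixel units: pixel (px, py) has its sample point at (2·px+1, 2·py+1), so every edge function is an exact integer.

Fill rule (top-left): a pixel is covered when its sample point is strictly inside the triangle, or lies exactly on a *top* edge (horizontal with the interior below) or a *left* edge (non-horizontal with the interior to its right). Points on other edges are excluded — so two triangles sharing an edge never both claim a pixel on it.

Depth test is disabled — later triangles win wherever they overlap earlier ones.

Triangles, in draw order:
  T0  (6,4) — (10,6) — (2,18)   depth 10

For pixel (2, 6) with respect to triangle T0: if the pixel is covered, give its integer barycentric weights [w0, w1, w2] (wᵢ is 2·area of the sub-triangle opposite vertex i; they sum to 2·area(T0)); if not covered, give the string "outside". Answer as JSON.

T0:
  2·area = 64
  edge (6, 4)→(10, 6): d=(4,2) right/bottom  bias=-1
  edge (10, 6)→(2, 18): d=(-8,12) right/bottom  bias=-1
  edge (2, 18)→(6, 4): d=(4,-14) top-left  bias=+0
    (3,2)@(7, 5): e=[2,44,18] → #
    (4,2)@(9, 5): e=[-2,20,46] → ·
    (3,3)@(7, 7): e=[10,28,26] → #
    (4,3)@(9, 7): e=[6,4,54] → #
    (5,3)@(11, 7): e=[2,-20,82] → ·
    (2,4)@(5, 9): e=[22,36,6] → #
    (4,4)@(9, 9): e=[14,-12,62] → ·
    (2,5)@(5, 11): e=[30,20,14] → #
    (3,5)@(7, 11): e=[26,-4,42] → ·
    (2,6)@(5, 13): e=[38,4,22] → #
    (3,6)@(7, 13): e=[34,-20,50] → ·
    (1,7)@(3, 15): e=[50,12,2] → #
  covered (8 px):
    · · · · · · · ·
    · · · · · · · ·
    · · · # · · · ·
    · · · # # · · ·
    · · # # · · · ·
    · · # · · · · ·
    · · # · · · · ·
    · # · · · · · ·
    · · · · · · · ·

Answer: [4,22,38]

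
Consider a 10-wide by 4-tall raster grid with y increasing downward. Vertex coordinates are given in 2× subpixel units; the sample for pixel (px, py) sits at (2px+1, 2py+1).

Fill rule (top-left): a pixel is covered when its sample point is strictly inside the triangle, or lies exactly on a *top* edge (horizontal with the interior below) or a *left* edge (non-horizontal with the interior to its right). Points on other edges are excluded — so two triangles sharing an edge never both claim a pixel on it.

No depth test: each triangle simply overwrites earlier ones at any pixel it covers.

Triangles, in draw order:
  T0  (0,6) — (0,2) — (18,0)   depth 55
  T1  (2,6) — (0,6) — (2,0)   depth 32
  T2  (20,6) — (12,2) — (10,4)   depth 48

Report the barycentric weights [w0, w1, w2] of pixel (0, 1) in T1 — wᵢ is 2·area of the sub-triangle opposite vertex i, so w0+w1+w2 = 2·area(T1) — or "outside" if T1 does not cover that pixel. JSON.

T0:
  2·area = 72
  edge (0, 6)→(0, 2): d=(0,-4) top-left  bias=+0
  edge (0, 2)→(18, 0): d=(18,-2) top-left  bias=+0
  edge (18, 0)→(0, 6): d=(-18,6) right/bottom  bias=-1
    (4,0)@(9, 1): e=[36,0,36] → X  [on edge]
    (5,0)@(11, 1): e=[44,4,24] → X
    (6,0)@(13, 1): e=[52,8,12] → X
    (7,0)@(15, 1): e=[60,12,0] → .  [on edge]
    (0,1)@(1, 3): e=[4,20,48] → X
    (1,1)@(3, 3): e=[12,24,36] → X
    (2,1)@(5, 3): e=[20,28,24] → X
    (3,1)@(7, 3): e=[28,32,12] → X
    (4,1)@(9, 3): e=[36,36,0] → .  [on edge]
    (5,1)@(11, 3): e=[44,40,-12] → .
    (6,1)@(13, 3): e=[52,44,-24] → .
    (0,2)@(1, 5): e=[4,56,12] → X
    (1,2)@(3, 5): e=[12,60,0] → .  [on edge]
  covered (8 px):
    . . . . X X X . . .
    X X X X . . . . . .
    X . . . . . . . . .
    . . . . . . . . . .
T1:
  2·area = 12
  edge (2, 6)→(0, 6): d=(-2,0) right/bottom  bias=-1
  edge (0, 6)→(2, 0): d=(2,-6) top-left  bias=+0
  edge (2, 0)→(2, 6): d=(0,6) right/bottom  bias=-1
    (0,1)@(1, 3): e=[6,0,6] → X  [on edge]
    (1,1)@(3, 3): e=[6,12,-6] → .
    (0,2)@(1, 5): e=[2,4,6] → X
    (1,2)@(3, 5): e=[2,16,-6] → .
    (0,3)@(1, 7): e=[-2,8,6] → .
  covered (2 px):
    . . . . . . . . . .
    X . . . . . . . . .
    X . . . . . . . . .
    . . . . . . . . . .
T2:
  2·area = 24  (B↔C swapped to make it positive)
  edge (20, 6)→(10, 4): d=(-10,-2) top-left  bias=+0
  edge (10, 4)→(12, 2): d=(2,-2) top-left  bias=+0
  edge (12, 2)→(20, 6): d=(8,4) right/bottom  bias=-1
    (6,0)@(13, 1): e=[36,0,-12] → .  [on edge]
    (2,1)@(5, 3): e=[0,-12,36] → .  [on edge]
    (5,1)@(11, 3): e=[12,0,12] → X  [on edge]
    (6,1)@(13, 3): e=[16,4,4] → X
    (7,1)@(15, 3): e=[20,8,-4] → .
    (4,2)@(9, 5): e=[-12,0,36] → .  [on edge]
    (5,2)@(11, 5): e=[-8,4,28] → .
    (6,2)@(13, 5): e=[-4,8,20] → .
    (7,2)@(15, 5): e=[0,12,12] → X  [on edge]
    (8,2)@(17, 5): e=[4,16,4] → X
    (9,2)@(19, 5): e=[8,20,-4] → .
    (3,3)@(7, 7): e=[-36,0,60] → .  [on edge]
  covered (4 px):
    . . . . . . . . . .
    . . . . . X X . . .
    . . . . . . . X X .
    . . . . . . . . . .

Final: [0,6,6]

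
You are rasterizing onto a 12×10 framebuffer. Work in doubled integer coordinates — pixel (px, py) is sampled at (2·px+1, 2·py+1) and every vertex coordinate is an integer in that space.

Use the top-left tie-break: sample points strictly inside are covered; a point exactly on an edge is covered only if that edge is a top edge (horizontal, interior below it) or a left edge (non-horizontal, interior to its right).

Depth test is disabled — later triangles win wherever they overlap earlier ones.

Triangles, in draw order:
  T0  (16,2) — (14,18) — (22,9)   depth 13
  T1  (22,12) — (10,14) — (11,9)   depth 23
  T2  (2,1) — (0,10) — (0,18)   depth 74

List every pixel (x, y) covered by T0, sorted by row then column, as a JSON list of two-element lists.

T0:
  2·area = 110  (B↔C swapped to make it positive)
  edge (16, 2)→(22, 9): d=(6,7) right/bottom  bias=-1
  edge (22, 9)→(14, 18): d=(-8,9) right/bottom  bias=-1
  edge (14, 18)→(16, 2): d=(2,-16) top-left  bias=+0
    (8,2)@(17, 5): e=[11,77,22] → █
    (9,2)@(19, 5): e=[-3,59,54] → ·
    (8,3)@(17, 7): e=[23,61,26] → █
    (9,3)@(19, 7): e=[9,43,58] → █
    (10,3)@(21, 7): e=[-5,25,90] → ·
    (8,4)@(17, 9): e=[35,45,30] → █
    (10,4)@(21, 9): e=[7,9,94] → █
    (11,4)@(23, 9): e=[-7,-9,126] → ·
    (7,5)@(15, 11): e=[61,47,2] → █
    (10,5)@(21, 11): e=[19,-7,98] → ·
    (7,6)@(15, 13): e=[73,31,6] → █
    (9,6)@(19, 13): e=[45,-5,70] → ·
  covered (12 px):
    · · · · · · · · · · · ·
    · · · · · · · · · · · ·
    · · · · · · · · █ · · ·
    · · · · · · · · █ █ · ·
    · · · · · · · · █ █ █ ·
    · · · · · · · █ █ █ · ·
    · · · · · · · █ █ · · ·
    · · · · · · · █ · · · ·
    · · · · · · · · · · · ·
    · · · · · · · · · · · ·
T1:
  2·area = 58
  edge (22, 12)→(10, 14): d=(-12,2) right/bottom  bias=-1
  edge (10, 14)→(11, 9): d=(1,-5) top-left  bias=+0
  edge (11, 9)→(22, 12): d=(11,3) right/bottom  bias=-1
    (5,4)@(11, 9): e=[58,0,0] → ·  [on edge]
    (5,5)@(11, 11): e=[34,2,22] → █
    (6,5)@(13, 11): e=[30,12,16] → █
    (7,5)@(15, 11): e=[26,22,10] → █
    (8,5)@(17, 11): e=[22,32,4] → █
    (9,5)@(19, 11): e=[18,42,-2] → ·
    (5,6)@(11, 13): e=[10,4,44] → █
    (8,6)@(17, 13): e=[-2,34,26] → ·
    (5,7)@(11, 15): e=[-14,6,66] → ·
    (6,7)@(13, 15): e=[-18,16,60] → ·
    (7,7)@(15, 15): e=[-22,26,54] → ·
    (4,9)@(9, 19): e=[-58,0,116] → ·  [on edge]
  covered (7 px):
    · · · · · · · · · · · ·
    · · · · · · · · · · · ·
    · · · · · · · · · · · ·
    · · · · · · · · · · · ·
    · · · · · · · · · · · ·
    · · · · · █ █ █ █ · · ·
    · · · · · █ █ █ · · · ·
    · · · · · · · · · · · ·
    · · · · · · · · · · · ·
    · · · · · · · · · · · ·
T2:
  2·area = 16  (B↔C swapped to make it positive)
  edge (2, 1)→(0, 18): d=(-2,17) right/bottom  bias=-1
  edge (0, 18)→(0, 10): d=(0,-8) top-left  bias=+0
  edge (0, 10)→(2, 1): d=(2,-9) top-left  bias=+0
    (0,3)@(1, 7): e=[5,8,3] → █
    (1,3)@(3, 7): e=[-29,24,21] → ·
    (0,4)@(1, 9): e=[1,8,7] → █
    (1,4)@(3, 9): e=[-33,24,25] → ·
    (0,5)@(1, 11): e=[-3,8,11] → ·
  covered (2 px):
    · · · · · · · · · · · ·
    · · · · · · · · · · · ·
    · · · · · · · · · · · ·
    █ · · · · · · · · · · ·
    █ · · · · · · · · · · ·
    · · · · · · · · · · · ·
    · · · · · · · · · · · ·
    · · · · · · · · · · · ·
    · · · · · · · · · · · ·
    · · · · · · · · · · · ·

Result: [[8,2],[8,3],[9,3],[8,4],[9,4],[10,4],[7,5],[8,5],[9,5],[7,6],[8,6],[7,7]]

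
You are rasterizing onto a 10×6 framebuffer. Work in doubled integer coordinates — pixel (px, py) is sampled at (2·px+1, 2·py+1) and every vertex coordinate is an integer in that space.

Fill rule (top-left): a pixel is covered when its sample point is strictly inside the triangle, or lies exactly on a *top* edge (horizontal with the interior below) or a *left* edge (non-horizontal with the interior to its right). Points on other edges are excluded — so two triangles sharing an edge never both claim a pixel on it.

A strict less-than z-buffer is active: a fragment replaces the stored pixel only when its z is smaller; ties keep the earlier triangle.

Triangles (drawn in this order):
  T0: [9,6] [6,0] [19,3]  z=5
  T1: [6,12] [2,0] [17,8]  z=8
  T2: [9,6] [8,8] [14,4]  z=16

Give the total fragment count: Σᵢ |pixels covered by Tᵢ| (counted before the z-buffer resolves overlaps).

T0:
  2·area = 69
  edge (9, 6)→(6, 0): d=(-3,-6) top-left  bias=+0
  edge (6, 0)→(19, 3): d=(13,3) right/bottom  bias=-1
  edge (19, 3)→(9, 6): d=(-10,3) right/bottom  bias=-1
    (3,0)@(7, 1): e=[3,10,56] → X
    (4,0)@(9, 1): e=[15,4,50] → X
    (5,0)@(11, 1): e=[27,-2,44] → .
    (3,1)@(7, 3): e=[-3,36,36] → .
    (4,1)@(9, 3): e=[9,30,30] → X
    (5,1)@(11, 3): e=[21,24,24] → X
    (6,1)@(13, 3): e=[33,18,18] → X
    (7,1)@(15, 3): e=[45,12,12] → X
    (8,1)@(17, 3): e=[57,6,6] → X
    (9,1)@(19, 3): e=[69,0,0] → .  [on edge]
    (4,2)@(9, 5): e=[3,56,10] → X
    (6,2)@(13, 5): e=[27,44,-2] → .
  covered (9 px):
    . . . X X . . . . .
    . . . . X X X X X .
    . . . . X X . . . .
    . . . . . . . . . .
    . . . . . . . . . .
    . . . . . . . . . .
T1:
  2·area = 148
  edge (6, 12)→(2, 0): d=(-4,-12) top-left  bias=+0
  edge (2, 0)→(17, 8): d=(15,8) right/bottom  bias=-1
  edge (17, 8)→(6, 12): d=(-11,4) right/bottom  bias=-1
    (1,0)@(3, 1): e=[8,7,133] → X
    (2,0)@(5, 1): e=[32,-9,125] → .
    (1,1)@(3, 3): e=[0,37,111] → X  [on edge]
    (2,1)@(5, 3): e=[24,21,103] → X
    (3,1)@(7, 3): e=[48,5,95] → X
    (4,1)@(9, 3): e=[72,-11,87] → .
    (1,2)@(3, 5): e=[-8,67,89] → .
    (2,2)@(5, 5): e=[16,51,81] → X
    (4,2)@(9, 5): e=[64,19,65] → X
    (5,2)@(11, 5): e=[88,3,57] → X
    (6,2)@(13, 5): e=[112,-13,49] → .
    (2,3)@(5, 7): e=[8,81,59] → X
    (2,4)@(5, 9): e=[0,111,37] → X  [on edge]
  covered (20 px):
    . X . . . . . . . .
    . X X X . . . . . .
    . . X X X X . . . .
    . . X X X X X X . .
    . . X X X X X . . .
    . . . X . . . . . .
T2:
  2·area = 8  (B↔C swapped to make it positive)
  edge (9, 6)→(14, 4): d=(5,-2) top-left  bias=+0
  edge (14, 4)→(8, 8): d=(-6,4) right/bottom  bias=-1
  edge (8, 8)→(9, 6): d=(1,-2) top-left  bias=+0
    (4,3)@(9, 7): e=[5,2,1] → X
    (5,3)@(11, 7): e=[9,-6,5] → .
    (4,4)@(9, 9): e=[15,-10,3] → .
  covered (1 px):
    . . . . . . . . . .
    . . . . . . . . . .
    . . . . . . . . . .
    . . . . X . . . . .
    . . . . . . . . . .
    . . . . . . . . . .

Final: 30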